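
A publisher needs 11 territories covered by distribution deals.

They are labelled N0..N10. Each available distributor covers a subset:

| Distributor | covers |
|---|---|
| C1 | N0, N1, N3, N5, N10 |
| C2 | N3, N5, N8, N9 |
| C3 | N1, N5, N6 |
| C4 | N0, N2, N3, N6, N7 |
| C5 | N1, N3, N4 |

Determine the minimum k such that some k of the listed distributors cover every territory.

4

C1 and C2 and C4 and C5 together: C1 ∪ C2 ∪ C4 ∪ C5 = {N0, N1, N2, N3, N4, N5, N6, N7, N8, N9, N10} — every territory is covered.
No 3 of the 5 distributors cover everything (all 10 combinations miss at least one territory), so 4 is optimal.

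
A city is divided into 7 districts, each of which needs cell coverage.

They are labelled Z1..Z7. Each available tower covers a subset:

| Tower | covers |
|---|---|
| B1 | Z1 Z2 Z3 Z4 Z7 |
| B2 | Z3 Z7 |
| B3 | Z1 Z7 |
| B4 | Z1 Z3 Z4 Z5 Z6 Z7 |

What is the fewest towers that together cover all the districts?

2

Take {B1, B4}. Their union is {Z1, Z2, Z3, Z4, Z5, Z6, Z7}, which is all 7 districts.
No single tower has all 7 districts (the largest, B4, has 6), so 2 is optimal.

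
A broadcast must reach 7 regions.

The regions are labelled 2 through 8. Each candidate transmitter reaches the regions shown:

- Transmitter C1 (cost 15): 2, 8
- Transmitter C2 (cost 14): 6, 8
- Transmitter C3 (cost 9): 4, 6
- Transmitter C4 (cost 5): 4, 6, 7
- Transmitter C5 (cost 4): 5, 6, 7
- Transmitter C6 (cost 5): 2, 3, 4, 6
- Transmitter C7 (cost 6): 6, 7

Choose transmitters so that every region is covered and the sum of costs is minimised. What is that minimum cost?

23

C2, C5, C6 together cover every region (C2 ∪ C5 ∪ C6 = {2, 3, 4, 5, 6, 7, 8}); total cost 14 + 4 + 5 = 23.
No covering selection has total cost below 23.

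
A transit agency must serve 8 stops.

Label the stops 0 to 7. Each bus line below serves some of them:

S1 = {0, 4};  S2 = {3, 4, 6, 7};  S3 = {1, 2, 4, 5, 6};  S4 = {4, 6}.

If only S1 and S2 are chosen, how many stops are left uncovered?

Union of S1, S2 = {0, 3, 4, 6, 7}.
Not covered: 1, 2, 5 — 3 stops.

3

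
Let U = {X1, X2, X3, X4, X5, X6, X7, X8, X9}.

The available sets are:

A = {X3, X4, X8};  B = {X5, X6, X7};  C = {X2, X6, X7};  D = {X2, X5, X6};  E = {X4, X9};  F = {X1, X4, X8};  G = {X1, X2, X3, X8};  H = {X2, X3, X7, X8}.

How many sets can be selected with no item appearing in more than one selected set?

B, E, G are pairwise disjoint (B={X5,X6,X7}; E={X4,X9}; G={X1,X2,X3,X8}).
Every remaining set overlaps one of these, and no 4 of the listed sets are pairwise disjoint, so 3 is the maximum.

3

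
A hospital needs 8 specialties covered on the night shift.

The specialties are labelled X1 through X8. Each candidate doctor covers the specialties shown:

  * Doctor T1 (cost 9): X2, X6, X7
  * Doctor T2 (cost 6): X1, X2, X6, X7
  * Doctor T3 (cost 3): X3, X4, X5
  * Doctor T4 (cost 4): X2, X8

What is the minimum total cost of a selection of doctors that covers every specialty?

13

T2, T3, T4 together cover every specialty (T2 ∪ T3 ∪ T4 = {X1, X2, X3, X4, X5, X6, X7, X8}); total cost 6 + 3 + 4 = 13.
No covering selection has total cost below 13.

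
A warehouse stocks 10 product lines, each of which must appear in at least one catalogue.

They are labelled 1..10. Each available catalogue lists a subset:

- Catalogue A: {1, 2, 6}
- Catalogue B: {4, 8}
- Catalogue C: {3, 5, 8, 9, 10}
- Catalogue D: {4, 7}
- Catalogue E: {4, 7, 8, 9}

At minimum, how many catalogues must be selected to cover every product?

3

Take {A, C, D}. Their union is {1, 2, 3, 4, 5, 6, 7, 8, 9, 10}, which is all 10 products.
Only A contains 1, so A is forced; the remaining 7 products need at least 2 more catalogues (each remaining catalogue adds at most 5) — so at least 3 catalogues are needed, and 3 is optimal.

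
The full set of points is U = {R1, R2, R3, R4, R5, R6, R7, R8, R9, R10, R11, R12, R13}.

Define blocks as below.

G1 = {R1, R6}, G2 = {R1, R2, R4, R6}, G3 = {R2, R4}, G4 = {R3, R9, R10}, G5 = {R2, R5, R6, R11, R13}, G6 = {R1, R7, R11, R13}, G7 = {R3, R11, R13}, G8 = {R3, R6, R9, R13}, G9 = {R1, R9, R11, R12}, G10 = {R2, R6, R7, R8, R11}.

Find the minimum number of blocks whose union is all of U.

5

G3, G4, G5, G9, and G10 cover everything between them: the union {R1, R2, R3, R4, R5, R6, R7, R8, R9, R10, R11, R12, R13} is all of U.
No 4 of the 10 blocks cover everything (all 210 combinations miss at least one point), so 5 is optimal.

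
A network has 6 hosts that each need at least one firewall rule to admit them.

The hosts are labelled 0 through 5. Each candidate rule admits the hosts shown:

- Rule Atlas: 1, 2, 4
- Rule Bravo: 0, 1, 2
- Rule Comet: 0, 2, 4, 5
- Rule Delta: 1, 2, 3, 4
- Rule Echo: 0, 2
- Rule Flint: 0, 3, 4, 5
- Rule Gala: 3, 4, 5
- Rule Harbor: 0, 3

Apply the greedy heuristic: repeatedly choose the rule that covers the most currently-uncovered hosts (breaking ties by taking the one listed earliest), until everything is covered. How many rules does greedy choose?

2

Greedy: pick Comet (covers 4 new) → pick Delta (covers 2 new). Total picks: 2.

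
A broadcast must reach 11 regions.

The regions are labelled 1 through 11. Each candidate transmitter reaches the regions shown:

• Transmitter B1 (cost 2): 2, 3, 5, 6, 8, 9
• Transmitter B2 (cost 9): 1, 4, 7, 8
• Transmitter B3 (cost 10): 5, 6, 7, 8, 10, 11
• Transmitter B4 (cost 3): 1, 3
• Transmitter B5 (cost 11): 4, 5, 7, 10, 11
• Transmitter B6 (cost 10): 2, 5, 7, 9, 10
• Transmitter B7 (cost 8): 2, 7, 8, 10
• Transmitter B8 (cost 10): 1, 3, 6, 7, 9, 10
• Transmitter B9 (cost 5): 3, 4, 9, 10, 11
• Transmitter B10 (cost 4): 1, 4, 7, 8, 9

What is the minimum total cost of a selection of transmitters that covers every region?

B1, B9, B10 together cover every region (B1 ∪ B9 ∪ B10 = {1, 2, 3, 4, 5, 6, 7, 8, 9, 10, 11}); total cost 2 + 5 + 4 = 11.
No covering selection has total cost below 11.

11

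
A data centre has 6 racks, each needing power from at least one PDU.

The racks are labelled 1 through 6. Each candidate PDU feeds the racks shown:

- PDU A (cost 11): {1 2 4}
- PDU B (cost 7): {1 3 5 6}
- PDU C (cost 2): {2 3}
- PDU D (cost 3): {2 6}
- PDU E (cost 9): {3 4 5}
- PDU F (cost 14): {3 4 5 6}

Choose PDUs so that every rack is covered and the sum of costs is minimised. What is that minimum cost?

A, B together cover every rack (A ∪ B = {1, 2, 3, 4, 5, 6}); total cost 11 + 7 = 18.
No covering selection has total cost below 18.

18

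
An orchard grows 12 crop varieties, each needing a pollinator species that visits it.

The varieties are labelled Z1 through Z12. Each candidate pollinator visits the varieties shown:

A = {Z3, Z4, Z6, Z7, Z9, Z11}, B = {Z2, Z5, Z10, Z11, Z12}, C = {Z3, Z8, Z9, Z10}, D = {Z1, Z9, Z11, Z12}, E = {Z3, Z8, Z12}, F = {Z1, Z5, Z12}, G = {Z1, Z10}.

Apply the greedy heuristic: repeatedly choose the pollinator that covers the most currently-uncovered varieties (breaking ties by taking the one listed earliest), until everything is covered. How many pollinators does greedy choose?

Greedy: pick A (covers 6 new) → pick B (covers 4 new) → pick C (covers 1 new) → pick D (covers 1 new). Total picks: 4.

4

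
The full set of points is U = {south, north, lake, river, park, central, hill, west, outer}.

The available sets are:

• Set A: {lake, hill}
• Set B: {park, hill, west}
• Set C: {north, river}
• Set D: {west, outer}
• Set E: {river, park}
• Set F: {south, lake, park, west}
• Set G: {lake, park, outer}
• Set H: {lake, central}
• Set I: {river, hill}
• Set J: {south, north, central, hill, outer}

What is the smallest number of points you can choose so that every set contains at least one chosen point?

Take T = {lake, river, central, west}. Each listed set contains at least one of these, so T is a hitting set of size 4.
No choice of 3 points meets every set, so 4 is the minimum.

4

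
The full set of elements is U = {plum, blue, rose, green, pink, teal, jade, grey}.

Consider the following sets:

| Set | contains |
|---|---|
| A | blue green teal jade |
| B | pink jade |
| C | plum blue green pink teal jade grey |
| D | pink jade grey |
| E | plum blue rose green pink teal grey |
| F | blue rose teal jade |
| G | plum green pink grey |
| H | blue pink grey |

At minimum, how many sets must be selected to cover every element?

C and F cover everything between them: the union {plum, blue, rose, green, pink, teal, jade, grey} is all of U.
No single set has all 8 elements (the largest, C, has 7), so 2 is optimal.

2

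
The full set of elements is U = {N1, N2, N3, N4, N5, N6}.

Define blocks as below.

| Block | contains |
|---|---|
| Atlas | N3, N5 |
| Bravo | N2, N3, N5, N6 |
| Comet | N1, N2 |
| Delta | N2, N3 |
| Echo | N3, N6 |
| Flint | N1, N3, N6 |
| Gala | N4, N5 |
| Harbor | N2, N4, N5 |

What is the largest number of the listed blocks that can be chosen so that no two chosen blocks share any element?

Comet, Echo, Gala are pairwise disjoint (Comet={N1,N2}; Echo={N3,N6}; Gala={N4,N5}).
Every remaining block overlaps one of these, and no 4 of the listed blocks are pairwise disjoint, so 3 is the maximum.

3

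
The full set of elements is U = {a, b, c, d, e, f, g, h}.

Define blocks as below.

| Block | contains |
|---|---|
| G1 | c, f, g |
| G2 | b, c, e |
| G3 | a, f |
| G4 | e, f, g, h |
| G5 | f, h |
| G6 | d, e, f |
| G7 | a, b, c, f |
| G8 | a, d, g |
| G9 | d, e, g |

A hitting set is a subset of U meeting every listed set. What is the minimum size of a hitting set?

3

T = {d, e, f} meets every block (each contains at least one member of T), and |T| = 3.
The blocks G2, G5, G8 are pairwise disjoint, so any hitting set needs a separate element for each — at least 3. Hence 3 is optimal.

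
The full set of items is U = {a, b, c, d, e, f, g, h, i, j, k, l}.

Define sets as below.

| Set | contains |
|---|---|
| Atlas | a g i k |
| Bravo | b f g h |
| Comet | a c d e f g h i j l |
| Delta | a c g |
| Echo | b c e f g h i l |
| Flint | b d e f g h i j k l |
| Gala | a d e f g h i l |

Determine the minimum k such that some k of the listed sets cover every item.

Delta and Flint cover everything between them: the union {a, b, c, d, e, f, g, h, i, j, k, l} is all of U.
No single set has all 12 items (the largest, Comet, has 10), so 2 is optimal.

2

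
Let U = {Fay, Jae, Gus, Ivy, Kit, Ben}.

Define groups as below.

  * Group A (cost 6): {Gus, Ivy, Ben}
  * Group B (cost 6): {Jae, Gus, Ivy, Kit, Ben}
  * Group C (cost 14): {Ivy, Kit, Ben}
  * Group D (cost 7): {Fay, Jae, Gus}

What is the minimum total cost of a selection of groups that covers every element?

B, D together cover every element (B ∪ D = {Fay, Jae, Gus, Ivy, Kit, Ben}); total cost 6 + 7 = 13.
No covering selection has total cost below 13.

13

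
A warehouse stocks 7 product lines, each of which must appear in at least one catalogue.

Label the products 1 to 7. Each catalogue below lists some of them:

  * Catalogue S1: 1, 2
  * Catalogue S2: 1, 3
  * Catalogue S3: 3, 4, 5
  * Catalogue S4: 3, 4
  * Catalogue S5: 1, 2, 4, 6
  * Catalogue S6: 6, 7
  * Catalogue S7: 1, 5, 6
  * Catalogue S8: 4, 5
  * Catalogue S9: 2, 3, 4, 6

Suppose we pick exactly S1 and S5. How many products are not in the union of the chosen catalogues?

3

Union of S1, S5 = {1, 2, 4, 6}.
Not covered: 3, 5, 7 — 3 products.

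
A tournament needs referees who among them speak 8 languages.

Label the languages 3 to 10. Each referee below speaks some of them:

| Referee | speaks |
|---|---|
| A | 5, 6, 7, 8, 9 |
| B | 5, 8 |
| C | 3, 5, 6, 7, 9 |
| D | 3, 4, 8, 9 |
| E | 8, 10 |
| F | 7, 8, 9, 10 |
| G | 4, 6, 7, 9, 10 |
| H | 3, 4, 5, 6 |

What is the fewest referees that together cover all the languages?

F and H together: F ∪ H = {3, 4, 5, 6, 7, 8, 9, 10} — every language is covered.
No single referee has all 8 languages (the largest, A, has 5), so 2 is optimal.

2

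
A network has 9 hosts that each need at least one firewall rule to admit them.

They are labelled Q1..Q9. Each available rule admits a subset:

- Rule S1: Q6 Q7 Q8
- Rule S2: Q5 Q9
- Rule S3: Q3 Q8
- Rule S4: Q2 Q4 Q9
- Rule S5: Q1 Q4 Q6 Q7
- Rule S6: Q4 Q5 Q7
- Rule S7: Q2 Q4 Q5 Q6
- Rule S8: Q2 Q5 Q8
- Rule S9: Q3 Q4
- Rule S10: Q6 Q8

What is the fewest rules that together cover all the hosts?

4

Take {S2, S3, S5, S7}. Their union is {Q1, Q2, Q3, Q4, Q5, Q6, Q7, Q8, Q9}, which is all 9 hosts.
No 3 of the 10 rules cover everything (all 120 combinations miss at least one host), so 4 is optimal.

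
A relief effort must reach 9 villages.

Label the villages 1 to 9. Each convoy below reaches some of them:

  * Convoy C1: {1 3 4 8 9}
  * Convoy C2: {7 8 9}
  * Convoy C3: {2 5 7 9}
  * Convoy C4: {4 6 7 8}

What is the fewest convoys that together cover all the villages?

3

C1 and C3 and C4 together: C1 ∪ C3 ∪ C4 = {1, 2, 3, 4, 5, 6, 7, 8, 9} — every village is covered.
Only C1 contains 1, so C1 is forced; the remaining 4 villages need at least 2 more convoys (each remaining convoy adds at most 3) — so at least 3 convoys are needed, and 3 is optimal.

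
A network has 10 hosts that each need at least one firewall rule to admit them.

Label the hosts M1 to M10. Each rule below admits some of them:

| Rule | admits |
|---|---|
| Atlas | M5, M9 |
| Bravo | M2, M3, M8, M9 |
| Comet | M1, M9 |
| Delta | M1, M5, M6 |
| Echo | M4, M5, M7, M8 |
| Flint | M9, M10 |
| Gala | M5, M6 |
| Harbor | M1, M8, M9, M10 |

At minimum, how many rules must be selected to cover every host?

Bravo and Delta and Echo and Harbor together: Bravo ∪ Delta ∪ Echo ∪ Harbor = {M1, M2, M3, M4, M5, M6, M7, M8, M9, M10} — every host is covered.
No 3 of the 8 rules cover everything (all 56 combinations miss at least one host), so 4 is optimal.

4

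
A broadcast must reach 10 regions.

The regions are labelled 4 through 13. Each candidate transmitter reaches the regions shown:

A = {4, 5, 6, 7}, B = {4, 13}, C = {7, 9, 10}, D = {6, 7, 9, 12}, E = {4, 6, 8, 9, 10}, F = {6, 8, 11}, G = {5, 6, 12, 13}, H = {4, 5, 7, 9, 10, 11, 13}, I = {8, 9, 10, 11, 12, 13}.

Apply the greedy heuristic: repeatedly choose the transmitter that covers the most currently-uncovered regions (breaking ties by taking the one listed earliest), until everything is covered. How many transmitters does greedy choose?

Greedy: pick H (covers 7 new) → pick D (covers 2 new) → pick E (covers 1 new). Total picks: 3.
(The true minimum cover uses only 2 transmitters, so greedy is not optimal here.)

3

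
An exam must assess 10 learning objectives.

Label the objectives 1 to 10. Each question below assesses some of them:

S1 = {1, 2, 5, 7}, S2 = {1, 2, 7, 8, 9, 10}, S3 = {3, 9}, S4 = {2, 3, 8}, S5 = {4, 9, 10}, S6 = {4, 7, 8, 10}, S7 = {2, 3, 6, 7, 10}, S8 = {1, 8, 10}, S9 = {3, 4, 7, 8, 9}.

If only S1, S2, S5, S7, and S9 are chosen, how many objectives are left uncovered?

Union of S1, S2, S5, S7, S9 = {1, 2, 3, 4, 5, 6, 7, 8, 9, 10} — that's every objective, so 0 are uncovered.

0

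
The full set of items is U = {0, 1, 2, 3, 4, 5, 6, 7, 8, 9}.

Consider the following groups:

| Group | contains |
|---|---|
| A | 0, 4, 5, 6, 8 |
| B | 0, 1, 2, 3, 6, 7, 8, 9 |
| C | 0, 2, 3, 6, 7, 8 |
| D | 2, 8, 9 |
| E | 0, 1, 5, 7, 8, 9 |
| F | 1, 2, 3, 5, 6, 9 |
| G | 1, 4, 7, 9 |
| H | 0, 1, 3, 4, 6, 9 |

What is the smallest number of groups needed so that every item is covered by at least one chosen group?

A and B cover everything between them: the union {0, 1, 2, 3, 4, 5, 6, 7, 8, 9} is all of U.
No single group has all 10 items (the largest, B, has 8), so 2 is optimal.

2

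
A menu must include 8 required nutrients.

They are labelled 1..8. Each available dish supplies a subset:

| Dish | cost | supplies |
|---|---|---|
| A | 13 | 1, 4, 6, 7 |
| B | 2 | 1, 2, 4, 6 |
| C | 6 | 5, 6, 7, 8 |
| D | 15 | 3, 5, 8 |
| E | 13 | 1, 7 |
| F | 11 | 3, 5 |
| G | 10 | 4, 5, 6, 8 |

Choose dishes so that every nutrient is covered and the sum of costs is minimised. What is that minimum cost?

19

B, C, F together cover every nutrient (B ∪ C ∪ F = {1, 2, 3, 4, 5, 6, 7, 8}); total cost 2 + 6 + 11 = 19.
No covering selection has total cost below 19.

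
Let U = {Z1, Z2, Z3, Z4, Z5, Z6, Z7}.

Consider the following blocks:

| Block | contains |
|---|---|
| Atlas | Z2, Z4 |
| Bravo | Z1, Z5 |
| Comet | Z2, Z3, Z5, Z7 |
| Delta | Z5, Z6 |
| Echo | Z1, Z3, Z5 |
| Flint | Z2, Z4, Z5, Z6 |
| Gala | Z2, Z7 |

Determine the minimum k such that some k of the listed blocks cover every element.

3

Comet, Echo, and Flint cover everything between them: the union {Z1, Z2, Z3, Z4, Z5, Z6, Z7} is all of U.
No 2 of the 7 blocks cover everything (all 21 combinations miss at least one element), so 3 is optimal.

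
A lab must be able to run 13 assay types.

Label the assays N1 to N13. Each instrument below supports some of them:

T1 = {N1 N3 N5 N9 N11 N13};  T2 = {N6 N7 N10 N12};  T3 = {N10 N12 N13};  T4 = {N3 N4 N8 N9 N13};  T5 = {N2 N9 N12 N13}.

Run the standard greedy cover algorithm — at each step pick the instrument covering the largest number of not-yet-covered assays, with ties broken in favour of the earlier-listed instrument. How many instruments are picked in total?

Greedy: pick T1 (covers 6 new) → pick T2 (covers 4 new) → pick T4 (covers 2 new) → pick T5 (covers 1 new). Total picks: 4.

4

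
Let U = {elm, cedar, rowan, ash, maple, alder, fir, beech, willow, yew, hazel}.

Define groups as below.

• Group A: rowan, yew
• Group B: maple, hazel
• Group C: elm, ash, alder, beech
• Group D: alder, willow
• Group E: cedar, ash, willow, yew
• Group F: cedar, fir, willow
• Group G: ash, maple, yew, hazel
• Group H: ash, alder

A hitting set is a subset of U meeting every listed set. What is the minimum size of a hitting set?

4

Take T = {alder, willow, yew, hazel}. Each listed group contains at least one of these, so T is a hitting set of size 4.
The groups A, B, F, H are pairwise disjoint, so any hitting set needs a separate item for each — at least 4. Hence 4 is optimal.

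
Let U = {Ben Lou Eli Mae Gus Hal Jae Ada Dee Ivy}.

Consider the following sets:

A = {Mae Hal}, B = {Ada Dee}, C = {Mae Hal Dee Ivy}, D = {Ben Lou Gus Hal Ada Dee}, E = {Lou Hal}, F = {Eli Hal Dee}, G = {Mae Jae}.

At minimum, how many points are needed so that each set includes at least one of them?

Take H = {Hal, Jae, Ada}. Each listed set contains at least one of these, so H is a hitting set of size 3.
The sets B, E, G are pairwise disjoint, so any hitting set needs a separate point for each — at least 3. Hence 3 is optimal.

3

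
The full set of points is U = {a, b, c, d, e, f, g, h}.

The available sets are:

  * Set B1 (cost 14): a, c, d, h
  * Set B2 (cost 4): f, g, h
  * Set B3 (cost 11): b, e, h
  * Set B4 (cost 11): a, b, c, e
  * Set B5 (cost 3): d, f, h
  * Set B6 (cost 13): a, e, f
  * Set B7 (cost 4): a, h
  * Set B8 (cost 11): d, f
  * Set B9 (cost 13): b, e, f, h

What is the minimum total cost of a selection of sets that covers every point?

18

B2, B4, B5 together cover every point (B2 ∪ B4 ∪ B5 = {a, b, c, d, e, f, g, h}); total cost 4 + 11 + 3 = 18.
No covering selection has total cost below 18.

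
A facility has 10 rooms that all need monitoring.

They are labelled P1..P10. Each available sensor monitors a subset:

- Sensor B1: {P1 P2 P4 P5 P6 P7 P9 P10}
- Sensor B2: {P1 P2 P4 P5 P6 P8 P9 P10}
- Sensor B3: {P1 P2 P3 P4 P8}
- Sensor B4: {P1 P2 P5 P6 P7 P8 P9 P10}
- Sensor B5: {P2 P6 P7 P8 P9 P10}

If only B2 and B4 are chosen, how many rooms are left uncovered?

Union of B2, B4 = {P1, P2, P4, P5, P6, P7, P8, P9, P10}.
Not covered: P3 — 1 room.

1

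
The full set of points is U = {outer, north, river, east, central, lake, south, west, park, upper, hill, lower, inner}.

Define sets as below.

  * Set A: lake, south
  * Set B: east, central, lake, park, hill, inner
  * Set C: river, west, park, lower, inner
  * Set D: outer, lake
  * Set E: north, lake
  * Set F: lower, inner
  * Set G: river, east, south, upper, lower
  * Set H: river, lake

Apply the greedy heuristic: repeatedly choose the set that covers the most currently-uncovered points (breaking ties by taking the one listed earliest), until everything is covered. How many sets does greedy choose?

Greedy: pick B (covers 6 new) → pick G (covers 4 new) → pick C (covers 1 new) → pick D (covers 1 new) → pick E (covers 1 new). Total picks: 5.

5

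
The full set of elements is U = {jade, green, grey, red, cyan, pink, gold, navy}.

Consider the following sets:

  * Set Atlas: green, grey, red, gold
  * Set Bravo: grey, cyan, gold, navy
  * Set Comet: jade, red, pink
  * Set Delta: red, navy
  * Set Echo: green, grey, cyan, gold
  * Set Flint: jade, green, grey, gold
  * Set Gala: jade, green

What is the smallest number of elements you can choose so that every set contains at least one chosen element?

H = {jade, grey, navy} meets every set (each contains at least one member of H), and |H| = 3.
No choice of 2 elements meets every set, so 3 is the minimum.

3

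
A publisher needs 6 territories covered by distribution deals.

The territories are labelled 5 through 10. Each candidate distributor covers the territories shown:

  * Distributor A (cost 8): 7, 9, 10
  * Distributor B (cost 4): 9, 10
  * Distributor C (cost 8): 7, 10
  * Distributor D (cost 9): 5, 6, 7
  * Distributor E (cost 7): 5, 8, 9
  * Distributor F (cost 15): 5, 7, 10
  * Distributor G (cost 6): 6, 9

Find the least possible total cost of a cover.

B, D, E together cover every territory (B ∪ D ∪ E = {5, 6, 7, 8, 9, 10}); total cost 4 + 9 + 7 = 20.
No covering selection has total cost below 20.

20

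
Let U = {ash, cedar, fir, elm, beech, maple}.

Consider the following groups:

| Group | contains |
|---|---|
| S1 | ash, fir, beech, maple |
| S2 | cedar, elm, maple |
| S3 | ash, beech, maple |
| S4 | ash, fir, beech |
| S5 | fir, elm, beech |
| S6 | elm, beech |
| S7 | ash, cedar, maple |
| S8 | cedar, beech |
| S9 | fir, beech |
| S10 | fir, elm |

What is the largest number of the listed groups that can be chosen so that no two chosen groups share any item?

2

S2, S9 are pairwise disjoint (S2={cedar,elm,maple}; S9={fir,beech}).
Every remaining group overlaps one of these, and no 3 of the listed groups are pairwise disjoint, so 2 is the maximum.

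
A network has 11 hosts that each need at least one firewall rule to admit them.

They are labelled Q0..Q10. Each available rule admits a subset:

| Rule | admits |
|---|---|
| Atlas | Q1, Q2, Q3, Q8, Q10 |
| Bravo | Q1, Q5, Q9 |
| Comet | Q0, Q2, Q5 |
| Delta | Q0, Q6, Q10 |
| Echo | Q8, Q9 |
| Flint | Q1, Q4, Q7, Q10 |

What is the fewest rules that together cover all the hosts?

4

Take {Atlas, Bravo, Delta, Flint}. Their union is {Q0, Q1, Q2, Q3, Q4, Q5, Q6, Q7, Q8, Q9, Q10}, which is all 11 hosts.
Only Atlas contains Q3, so Atlas is forced; the remaining 6 hosts need at least 3 more rules (each remaining rule adds at most 2) — so at least 4 rules are needed, and 4 is optimal.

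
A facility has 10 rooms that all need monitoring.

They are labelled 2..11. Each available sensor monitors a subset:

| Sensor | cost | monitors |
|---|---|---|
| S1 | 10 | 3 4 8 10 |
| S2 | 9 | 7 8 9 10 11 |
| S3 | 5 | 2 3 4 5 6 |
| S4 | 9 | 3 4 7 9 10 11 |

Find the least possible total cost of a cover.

14

S2, S3 together cover every room (S2 ∪ S3 = {2, 3, 4, 5, 6, 7, 8, 9, 10, 11}); total cost 9 + 5 = 14.
No covering selection has total cost below 14.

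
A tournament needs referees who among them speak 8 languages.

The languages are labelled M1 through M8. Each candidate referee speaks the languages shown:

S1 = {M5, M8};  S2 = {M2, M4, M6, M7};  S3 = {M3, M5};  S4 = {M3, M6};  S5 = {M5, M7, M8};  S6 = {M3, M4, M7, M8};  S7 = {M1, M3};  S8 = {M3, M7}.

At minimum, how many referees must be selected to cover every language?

Take {S1, S2, S7}. Their union is {M1, M2, M3, M4, M5, M6, M7, M8}, which is all 8 languages.
Only S7 contains M1, so S7 is forced; the remaining 6 languages need at least 2 more referees (each remaining referee adds at most 4) — so at least 3 referees are needed, and 3 is optimal.

3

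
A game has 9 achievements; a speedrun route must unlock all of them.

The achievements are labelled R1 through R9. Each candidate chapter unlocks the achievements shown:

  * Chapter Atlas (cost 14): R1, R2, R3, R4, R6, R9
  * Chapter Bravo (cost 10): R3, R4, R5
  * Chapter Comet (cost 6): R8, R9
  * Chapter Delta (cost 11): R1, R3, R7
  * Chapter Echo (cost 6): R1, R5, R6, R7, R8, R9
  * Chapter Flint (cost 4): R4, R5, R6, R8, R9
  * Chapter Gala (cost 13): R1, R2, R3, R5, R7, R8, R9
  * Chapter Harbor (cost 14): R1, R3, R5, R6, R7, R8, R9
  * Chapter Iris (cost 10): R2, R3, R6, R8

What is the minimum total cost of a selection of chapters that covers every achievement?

Flint, Gala together cover every achievement (Flint ∪ Gala = {R1, R2, R3, R4, R5, R6, R7, R8, R9}); total cost 4 + 13 = 17.
The greedy pick Flint, Echo, Iris costs 20; no covering selection beats 17.

17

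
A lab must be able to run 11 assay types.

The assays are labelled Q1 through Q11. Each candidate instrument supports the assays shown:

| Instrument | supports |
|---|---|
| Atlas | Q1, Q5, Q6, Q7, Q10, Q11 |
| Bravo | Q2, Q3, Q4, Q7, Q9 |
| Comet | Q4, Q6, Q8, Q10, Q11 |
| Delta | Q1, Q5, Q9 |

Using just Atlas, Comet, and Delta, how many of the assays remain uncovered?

2

Union of Atlas, Comet, Delta = {Q1, Q4, Q5, Q6, Q7, Q8, Q9, Q10, Q11}.
Not covered: Q2, Q3 — 2 assays.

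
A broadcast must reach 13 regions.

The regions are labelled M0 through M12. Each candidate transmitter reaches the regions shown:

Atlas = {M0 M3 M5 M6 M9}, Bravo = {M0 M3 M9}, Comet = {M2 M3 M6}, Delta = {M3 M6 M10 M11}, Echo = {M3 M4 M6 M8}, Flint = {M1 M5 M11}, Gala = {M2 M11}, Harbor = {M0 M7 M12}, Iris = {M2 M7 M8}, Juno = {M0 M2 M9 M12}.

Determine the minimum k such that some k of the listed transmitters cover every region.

5

Take {Delta, Echo, Flint, Harbor, Juno}. Their union is {M0, M1, M2, M3, M4, M5, M6, M7, M8, M9, M10, M11, M12}, which is all 13 regions.
No 4 of the 10 transmitters cover everything (all 210 combinations miss at least one region), so 5 is optimal.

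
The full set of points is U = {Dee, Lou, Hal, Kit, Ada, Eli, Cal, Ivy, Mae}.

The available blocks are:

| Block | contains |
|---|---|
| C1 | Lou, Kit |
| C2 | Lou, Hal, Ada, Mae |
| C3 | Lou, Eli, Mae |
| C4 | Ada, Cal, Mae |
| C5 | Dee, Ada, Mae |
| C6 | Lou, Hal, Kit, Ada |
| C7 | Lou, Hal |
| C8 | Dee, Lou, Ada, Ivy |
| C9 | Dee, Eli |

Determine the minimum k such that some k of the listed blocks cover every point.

4

C4 and C6 and C8 and C9 together: C4 ∪ C6 ∪ C8 ∪ C9 = {Dee, Lou, Hal, Kit, Ada, Eli, Cal, Ivy, Mae} — every point is covered.
Only C8 contains Ivy, so C8 is forced; the remaining 5 points need at least 3 more blocks (each remaining block adds at most 2) — so at least 4 blocks are needed, and 4 is optimal.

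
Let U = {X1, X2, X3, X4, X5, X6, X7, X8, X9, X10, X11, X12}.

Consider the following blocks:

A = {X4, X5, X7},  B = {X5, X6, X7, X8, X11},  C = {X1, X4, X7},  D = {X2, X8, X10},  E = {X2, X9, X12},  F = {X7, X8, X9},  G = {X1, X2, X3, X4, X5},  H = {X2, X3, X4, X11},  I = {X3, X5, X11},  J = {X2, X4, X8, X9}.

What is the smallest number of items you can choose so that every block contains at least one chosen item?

The 3 items {X2, X7, X11} hit every block.
The blocks C, D, I are pairwise disjoint, so any hitting set needs a separate item for each — at least 3. Hence 3 is optimal.

3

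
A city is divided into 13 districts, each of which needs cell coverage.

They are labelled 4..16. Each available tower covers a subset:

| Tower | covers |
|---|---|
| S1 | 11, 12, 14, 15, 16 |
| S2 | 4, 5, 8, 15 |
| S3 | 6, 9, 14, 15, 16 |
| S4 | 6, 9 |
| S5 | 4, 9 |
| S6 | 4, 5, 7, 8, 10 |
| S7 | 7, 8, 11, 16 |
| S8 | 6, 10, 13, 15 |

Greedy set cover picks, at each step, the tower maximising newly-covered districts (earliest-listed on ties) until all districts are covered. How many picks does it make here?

4

Greedy: pick S1 (covers 5 new) → pick S6 (covers 5 new) → pick S3 (covers 2 new) → pick S8 (covers 1 new). Total picks: 4.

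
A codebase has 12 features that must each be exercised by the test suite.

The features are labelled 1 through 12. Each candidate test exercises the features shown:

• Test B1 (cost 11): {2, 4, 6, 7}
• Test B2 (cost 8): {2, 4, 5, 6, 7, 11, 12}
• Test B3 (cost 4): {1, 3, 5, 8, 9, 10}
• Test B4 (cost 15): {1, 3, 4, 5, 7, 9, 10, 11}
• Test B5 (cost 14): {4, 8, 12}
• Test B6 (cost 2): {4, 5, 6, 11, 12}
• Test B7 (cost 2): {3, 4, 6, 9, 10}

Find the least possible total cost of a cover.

12

B2, B3 together cover every feature (B2 ∪ B3 = {1, 2, 3, 4, 5, 6, 7, 8, 9, 10, 11, 12}); total cost 8 + 4 = 12.
The greedy pick B6, B7, B3, B2 costs 16; no covering selection beats 12.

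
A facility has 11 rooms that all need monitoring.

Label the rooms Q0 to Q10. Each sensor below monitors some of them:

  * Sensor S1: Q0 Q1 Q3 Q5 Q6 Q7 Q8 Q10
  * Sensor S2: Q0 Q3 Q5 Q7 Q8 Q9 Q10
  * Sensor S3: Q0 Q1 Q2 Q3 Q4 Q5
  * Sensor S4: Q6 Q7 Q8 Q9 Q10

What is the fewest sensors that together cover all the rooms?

S3 and S4 together: S3 ∪ S4 = {Q0, Q1, Q2, Q3, Q4, Q5, Q6, Q7, Q8, Q9, Q10} — every room is covered.
No single sensor has all 11 rooms (the largest, S1, has 8), so 2 is optimal.

2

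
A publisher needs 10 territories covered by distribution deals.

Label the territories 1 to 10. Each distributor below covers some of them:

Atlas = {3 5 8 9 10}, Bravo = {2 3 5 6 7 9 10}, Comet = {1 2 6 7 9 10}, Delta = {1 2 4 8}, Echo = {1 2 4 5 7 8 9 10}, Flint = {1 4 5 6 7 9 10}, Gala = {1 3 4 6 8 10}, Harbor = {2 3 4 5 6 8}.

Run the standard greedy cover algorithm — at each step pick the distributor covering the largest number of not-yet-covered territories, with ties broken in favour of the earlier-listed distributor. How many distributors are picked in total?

2

Greedy: pick Echo (covers 8 new) → pick Bravo (covers 2 new). Total picks: 2.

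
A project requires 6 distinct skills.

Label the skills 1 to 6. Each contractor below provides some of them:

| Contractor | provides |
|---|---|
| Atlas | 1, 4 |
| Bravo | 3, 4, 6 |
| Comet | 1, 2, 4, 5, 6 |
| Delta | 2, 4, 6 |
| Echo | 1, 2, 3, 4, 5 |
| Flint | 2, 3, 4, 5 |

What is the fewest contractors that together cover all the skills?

Delta and Echo together: Delta ∪ Echo = {1, 2, 3, 4, 5, 6} — every skill is covered.
No single contractor has all 6 skills (the largest, Comet, has 5), so 2 is optimal.

2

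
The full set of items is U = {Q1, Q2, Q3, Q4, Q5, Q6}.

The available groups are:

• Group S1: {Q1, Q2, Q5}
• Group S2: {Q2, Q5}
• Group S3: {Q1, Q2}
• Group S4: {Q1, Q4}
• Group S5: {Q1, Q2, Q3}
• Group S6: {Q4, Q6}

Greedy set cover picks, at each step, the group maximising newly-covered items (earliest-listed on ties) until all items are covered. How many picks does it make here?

Greedy: pick S1 (covers 3 new) → pick S6 (covers 2 new) → pick S5 (covers 1 new). Total picks: 3.

3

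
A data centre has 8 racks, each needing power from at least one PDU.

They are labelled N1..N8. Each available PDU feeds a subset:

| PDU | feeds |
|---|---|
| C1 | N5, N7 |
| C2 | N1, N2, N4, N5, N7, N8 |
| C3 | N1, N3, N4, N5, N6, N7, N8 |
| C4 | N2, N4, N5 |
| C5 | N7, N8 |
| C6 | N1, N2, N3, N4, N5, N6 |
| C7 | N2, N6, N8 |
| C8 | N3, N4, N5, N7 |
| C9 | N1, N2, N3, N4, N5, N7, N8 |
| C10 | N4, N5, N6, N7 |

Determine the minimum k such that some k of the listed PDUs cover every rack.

C2 and C6 together: C2 ∪ C6 = {N1, N2, N3, N4, N5, N6, N7, N8} — every rack is covered.
No single PDU has all 8 racks (the largest, C3, has 7), so 2 is optimal.

2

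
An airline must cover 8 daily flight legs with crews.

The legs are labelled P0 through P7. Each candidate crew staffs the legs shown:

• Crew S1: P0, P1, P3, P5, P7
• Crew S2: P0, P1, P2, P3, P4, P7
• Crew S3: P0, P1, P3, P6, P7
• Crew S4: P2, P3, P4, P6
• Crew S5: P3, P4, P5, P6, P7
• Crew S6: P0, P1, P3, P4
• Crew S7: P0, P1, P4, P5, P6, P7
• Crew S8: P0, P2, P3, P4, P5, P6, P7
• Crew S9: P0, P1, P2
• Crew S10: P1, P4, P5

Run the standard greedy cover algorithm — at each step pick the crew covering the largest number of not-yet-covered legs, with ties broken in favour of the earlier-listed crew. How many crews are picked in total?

2

Greedy: pick S8 (covers 7 new) → pick S1 (covers 1 new). Total picks: 2.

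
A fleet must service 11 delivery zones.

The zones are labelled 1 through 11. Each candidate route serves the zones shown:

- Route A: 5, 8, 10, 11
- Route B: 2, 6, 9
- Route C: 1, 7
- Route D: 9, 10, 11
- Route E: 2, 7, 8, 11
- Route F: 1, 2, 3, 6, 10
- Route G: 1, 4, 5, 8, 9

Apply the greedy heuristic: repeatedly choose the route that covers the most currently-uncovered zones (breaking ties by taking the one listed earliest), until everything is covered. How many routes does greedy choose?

3

Greedy: pick F (covers 5 new) → pick G (covers 4 new) → pick E (covers 2 new). Total picks: 3.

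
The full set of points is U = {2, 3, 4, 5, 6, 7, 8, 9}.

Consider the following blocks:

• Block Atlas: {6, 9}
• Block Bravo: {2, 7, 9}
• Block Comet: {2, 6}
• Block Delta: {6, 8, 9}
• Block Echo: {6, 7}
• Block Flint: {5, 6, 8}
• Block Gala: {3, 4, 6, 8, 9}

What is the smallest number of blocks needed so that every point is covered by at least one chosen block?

Bravo and Flint and Gala together: Bravo ∪ Flint ∪ Gala = {2, 3, 4, 5, 6, 7, 8, 9} — every point is covered.
Only Gala contains 3, so Gala is forced; the remaining 3 points need at least 2 more blocks (each remaining block adds at most 2) — so at least 3 blocks are needed, and 3 is optimal.

3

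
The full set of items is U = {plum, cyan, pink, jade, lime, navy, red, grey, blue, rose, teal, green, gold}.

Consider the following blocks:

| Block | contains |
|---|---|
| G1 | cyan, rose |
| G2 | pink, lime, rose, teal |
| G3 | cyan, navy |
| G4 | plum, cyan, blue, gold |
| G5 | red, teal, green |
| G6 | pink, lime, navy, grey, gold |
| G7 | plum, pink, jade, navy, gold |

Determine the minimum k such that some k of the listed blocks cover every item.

5

G1, G4, G5, G6, and G7 cover everything between them: the union {plum, cyan, pink, jade, lime, navy, red, grey, blue, rose, teal, green, gold} is all of U.
No 4 of the 7 blocks cover everything (all 35 combinations miss at least one item), so 5 is optimal.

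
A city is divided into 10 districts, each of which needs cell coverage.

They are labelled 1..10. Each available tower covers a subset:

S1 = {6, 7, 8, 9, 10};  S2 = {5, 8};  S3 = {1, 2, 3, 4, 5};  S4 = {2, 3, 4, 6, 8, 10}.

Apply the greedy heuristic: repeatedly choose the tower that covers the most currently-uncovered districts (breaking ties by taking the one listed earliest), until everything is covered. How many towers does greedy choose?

Greedy: pick S4 (covers 6 new) → pick S1 (covers 2 new) → pick S3 (covers 2 new). Total picks: 3.
(The true minimum cover uses only 2 towers, so greedy is not optimal here.)

3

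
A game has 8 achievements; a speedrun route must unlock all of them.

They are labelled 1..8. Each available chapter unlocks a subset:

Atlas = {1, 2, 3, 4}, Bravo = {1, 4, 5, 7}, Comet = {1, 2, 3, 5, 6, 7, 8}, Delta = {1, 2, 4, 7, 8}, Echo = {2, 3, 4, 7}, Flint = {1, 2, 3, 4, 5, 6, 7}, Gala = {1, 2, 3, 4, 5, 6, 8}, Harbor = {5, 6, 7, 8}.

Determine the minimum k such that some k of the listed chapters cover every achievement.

Take {Delta, Gala}. Their union is {1, 2, 3, 4, 5, 6, 7, 8}, which is all 8 achievements.
No single chapter has all 8 achievements (the largest, Comet, has 7), so 2 is optimal.

2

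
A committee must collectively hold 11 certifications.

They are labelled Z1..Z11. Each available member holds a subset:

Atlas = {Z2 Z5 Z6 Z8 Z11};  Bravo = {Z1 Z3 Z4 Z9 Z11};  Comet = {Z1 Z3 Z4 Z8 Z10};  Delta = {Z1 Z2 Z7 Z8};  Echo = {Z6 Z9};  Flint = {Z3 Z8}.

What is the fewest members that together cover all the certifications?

Take {Atlas, Comet, Delta, Echo}. Their union is {Z1, Z2, Z3, Z4, Z5, Z6, Z7, Z8, Z9, Z10, Z11}, which is all 11 certifications.
No 3 of the 6 members cover everything (all 20 combinations miss at least one certification), so 4 is optimal.

4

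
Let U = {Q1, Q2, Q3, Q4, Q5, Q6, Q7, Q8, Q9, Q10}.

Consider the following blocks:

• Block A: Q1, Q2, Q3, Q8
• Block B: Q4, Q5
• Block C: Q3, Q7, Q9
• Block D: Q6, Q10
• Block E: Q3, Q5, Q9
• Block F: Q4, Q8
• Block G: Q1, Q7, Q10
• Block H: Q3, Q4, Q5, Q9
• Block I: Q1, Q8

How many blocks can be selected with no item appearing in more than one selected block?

4

B, C, D, I are pairwise disjoint (B={Q4,Q5}; C={Q3,Q7,Q9}; D={Q6,Q10}; I={Q1,Q8}).
Every remaining block overlaps one of these, and no 5 of the listed blocks are pairwise disjoint, so 4 is the maximum.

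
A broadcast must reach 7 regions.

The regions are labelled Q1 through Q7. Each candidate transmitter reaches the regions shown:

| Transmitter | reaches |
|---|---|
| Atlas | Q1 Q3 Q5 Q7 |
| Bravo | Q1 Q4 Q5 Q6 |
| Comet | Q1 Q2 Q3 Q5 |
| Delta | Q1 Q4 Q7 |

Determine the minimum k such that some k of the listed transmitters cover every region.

Atlas and Bravo and Comet together: Atlas ∪ Bravo ∪ Comet = {Q1, Q2, Q3, Q4, Q5, Q6, Q7} — every region is covered.
Only Comet contains Q2, so Comet is forced; the remaining 3 regions need at least 2 more transmitters (each remaining transmitter adds at most 2) — so at least 3 transmitters are needed, and 3 is optimal.

3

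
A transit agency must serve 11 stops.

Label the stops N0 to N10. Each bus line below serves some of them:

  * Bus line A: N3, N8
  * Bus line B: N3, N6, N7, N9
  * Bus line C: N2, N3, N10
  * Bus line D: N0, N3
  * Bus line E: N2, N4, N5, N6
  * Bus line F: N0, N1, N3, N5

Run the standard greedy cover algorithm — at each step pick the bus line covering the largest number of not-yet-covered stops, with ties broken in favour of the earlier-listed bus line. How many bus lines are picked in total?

5

Greedy: pick B (covers 4 new) → pick E (covers 3 new) → pick F (covers 2 new) → pick A (covers 1 new) → pick C (covers 1 new). Total picks: 5.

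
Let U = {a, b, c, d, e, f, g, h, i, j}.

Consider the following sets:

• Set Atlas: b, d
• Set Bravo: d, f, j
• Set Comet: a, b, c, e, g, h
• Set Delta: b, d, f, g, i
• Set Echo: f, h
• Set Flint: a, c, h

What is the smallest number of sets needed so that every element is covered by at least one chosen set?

3

Bravo, Comet, and Delta cover everything between them: the union {a, b, c, d, e, f, g, h, i, j} is all of U.
Only Comet contains e, so Comet is forced; the remaining 4 elements need at least 2 more sets (each remaining set adds at most 3) — so at least 3 sets are needed, and 3 is optimal.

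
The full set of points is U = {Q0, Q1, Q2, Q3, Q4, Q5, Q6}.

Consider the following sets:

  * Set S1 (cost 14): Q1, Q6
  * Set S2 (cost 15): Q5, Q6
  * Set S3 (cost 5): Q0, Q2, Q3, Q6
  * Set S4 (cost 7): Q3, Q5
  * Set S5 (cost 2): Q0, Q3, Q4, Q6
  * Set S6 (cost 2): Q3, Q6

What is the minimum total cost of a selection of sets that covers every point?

S1, S3, S4, S5 together cover every point (S1 ∪ S3 ∪ S4 ∪ S5 = {Q0, Q1, Q2, Q3, Q4, Q5, Q6}); total cost 14 + 5 + 7 + 2 = 28.
No covering selection has total cost below 28.

28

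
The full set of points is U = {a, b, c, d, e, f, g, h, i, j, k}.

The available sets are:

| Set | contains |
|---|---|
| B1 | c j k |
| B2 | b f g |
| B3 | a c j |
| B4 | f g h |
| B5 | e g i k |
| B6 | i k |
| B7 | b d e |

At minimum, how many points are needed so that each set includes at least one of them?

4

T = {b, f, j, k} meets every set (each contains at least one member of T), and |T| = 4.
The sets B3, B4, B6, B7 are pairwise disjoint, so any hitting set needs a separate point for each — at least 4. Hence 4 is optimal.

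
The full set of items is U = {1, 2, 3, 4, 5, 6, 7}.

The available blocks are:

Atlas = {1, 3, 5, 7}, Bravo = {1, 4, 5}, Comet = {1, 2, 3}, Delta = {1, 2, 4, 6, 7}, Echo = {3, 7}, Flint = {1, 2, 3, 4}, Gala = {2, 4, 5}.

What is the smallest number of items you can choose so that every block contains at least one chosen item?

2

Take H = {3, 4}. Each listed block contains at least one of these, so H is a hitting set of size 2.
The blocks Bravo, Echo are pairwise disjoint, so any hitting set needs a separate item for each — at least 2. Hence 2 is optimal.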